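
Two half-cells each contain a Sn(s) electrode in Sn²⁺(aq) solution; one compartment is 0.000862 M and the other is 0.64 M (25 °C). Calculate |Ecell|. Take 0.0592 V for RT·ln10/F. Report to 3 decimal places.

For a concentration cell E°cell = 0, since both electrodes use the same couple.
The compartment with the higher Sn²⁺(aq) concentration (0.64 M) acts as the cathode; ions are reduced there and produced at the dilute (0.000862 M) anode.
With n = 2, Ecell = −(0.0592/2)·log([dilute]/[conc]) = −(0.0592/2)·log(0.000862/0.64) = +0.085 V.

0.085 V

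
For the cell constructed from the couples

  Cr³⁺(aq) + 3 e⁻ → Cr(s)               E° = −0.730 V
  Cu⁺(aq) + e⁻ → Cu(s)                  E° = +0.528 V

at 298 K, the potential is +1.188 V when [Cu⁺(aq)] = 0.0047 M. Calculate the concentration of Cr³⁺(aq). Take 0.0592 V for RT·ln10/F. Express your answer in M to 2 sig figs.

0.00037 M

The Cu⁺/Cu couple has the larger reduction potential, so it is the cathode: E°cell = +0.528 − (−0.730) = +1.258 V and n = 3.
Since E = E° − (0.0592/n)·log Q, log Q = n(E° − E)/0.0592 = 3.547.
For 3 Cu⁺(aq) + Cr(s) → 3 Cu(s) + Cr³⁺(aq), the reaction quotient is Q = [Cr³⁺(aq)] / [Cu⁺(aq)]^3.
Solving for the unknown gives log [Cr³⁺(aq)] = −3.437, so [Cr³⁺(aq)] ≈ 0.00037 M.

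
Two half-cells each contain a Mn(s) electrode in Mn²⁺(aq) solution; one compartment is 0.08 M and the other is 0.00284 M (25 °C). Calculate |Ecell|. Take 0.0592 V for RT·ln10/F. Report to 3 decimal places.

0.043 V

For a concentration cell E°cell = 0, since both electrodes use the same couple.
The compartment with the higher Mn²⁺(aq) concentration (0.08 M) acts as the cathode; ions are reduced there and produced at the dilute (0.00284 M) anode.
With n = 2, Ecell = −(0.0592/2)·log([dilute]/[conc]) = −(0.0592/2)·log(0.00284/0.08) = +0.043 V.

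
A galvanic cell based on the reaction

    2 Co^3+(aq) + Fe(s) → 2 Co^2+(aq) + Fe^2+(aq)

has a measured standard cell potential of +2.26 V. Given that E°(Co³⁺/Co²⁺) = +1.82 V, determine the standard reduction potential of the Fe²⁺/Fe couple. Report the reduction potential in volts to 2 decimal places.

In the reaction as written the Co³⁺/Co²⁺ couple is reduced (cathode) and Fe²⁺/Fe is oxidized (anode), so E°cell = E°(Co³⁺/Co²⁺) − E°(Fe²⁺/Fe).
E°(Fe²⁺/Fe) = E°(cathode) − E°cell = +1.82 − (+2.26) = −0.44 V.

−0.44 V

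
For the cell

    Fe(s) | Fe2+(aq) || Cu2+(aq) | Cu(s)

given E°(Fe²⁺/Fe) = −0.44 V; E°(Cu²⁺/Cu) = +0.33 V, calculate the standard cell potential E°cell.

By convention the left-hand electrode in cell notation is the anode (oxidation) and the right-hand electrode is the cathode (reduction).
E°cell = E°(right) − E°(left) = +0.33 − (−0.44) = +0.77 V.

+0.77 V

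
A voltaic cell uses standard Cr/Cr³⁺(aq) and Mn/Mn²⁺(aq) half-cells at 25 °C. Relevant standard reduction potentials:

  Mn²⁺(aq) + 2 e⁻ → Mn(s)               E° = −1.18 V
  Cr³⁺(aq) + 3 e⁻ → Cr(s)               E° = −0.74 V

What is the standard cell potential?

+0.44 V

Of the two couples in this cell, the one with the more positive reduction potential is reduced at the cathode: here that is Cr³⁺/Cr (−0.74 V); Mn²⁺/Mn (−1.18 V) is the anode.
E°cell = E°(cathode) − E°(anode) = −0.74 − (−1.18) = +0.44 V.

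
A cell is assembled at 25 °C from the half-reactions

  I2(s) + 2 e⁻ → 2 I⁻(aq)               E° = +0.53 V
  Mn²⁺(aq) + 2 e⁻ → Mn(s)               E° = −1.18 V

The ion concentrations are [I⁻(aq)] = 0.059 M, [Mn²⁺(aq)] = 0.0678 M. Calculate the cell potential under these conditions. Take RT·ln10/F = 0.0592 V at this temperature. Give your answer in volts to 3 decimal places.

+1.817 V

The I₂/I⁻ couple has the more positive E°, so it is the cathode; Mn²⁺/Mn is the anode.
E°cell = +0.53 − (−1.18) = +1.71 V, with n = 2 electrons transferred.
Balancing gives I2(s) + Mn(s) → 2 I⁻(aq) + Mn²⁺(aq); hence Q = [I⁻(aq)]^2·[Mn²⁺(aq)] = 0.000236 (log Q = −3.627).
By the Nernst equation, E = +1.71 − (0.0592/2)·(−3.627) = +1.817 V.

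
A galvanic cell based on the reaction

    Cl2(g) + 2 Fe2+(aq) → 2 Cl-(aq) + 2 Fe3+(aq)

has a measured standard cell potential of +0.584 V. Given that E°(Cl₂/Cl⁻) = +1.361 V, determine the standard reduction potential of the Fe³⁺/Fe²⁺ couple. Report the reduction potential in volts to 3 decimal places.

+0.777 V

In the reaction as written the Cl₂/Cl⁻ couple is reduced (cathode) and Fe³⁺/Fe²⁺ is oxidized (anode), so E°cell = E°(Cl₂/Cl⁻) − E°(Fe³⁺/Fe²⁺).
E°(Fe³⁺/Fe²⁺) = E°(cathode) − E°cell = +1.361 − (+0.584) = +0.777 V.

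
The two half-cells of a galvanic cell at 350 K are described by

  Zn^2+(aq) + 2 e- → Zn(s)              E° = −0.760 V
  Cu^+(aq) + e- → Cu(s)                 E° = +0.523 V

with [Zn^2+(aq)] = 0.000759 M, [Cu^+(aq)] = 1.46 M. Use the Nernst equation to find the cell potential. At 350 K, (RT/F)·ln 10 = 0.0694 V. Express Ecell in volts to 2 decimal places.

Cu⁺/Cu is reduced (cathode, E° = +0.523 V) and Zn²⁺/Zn is oxidized (anode).
E°cell = +0.523 − (−0.760) = +1.283 V, with n = 2 electrons transferred.
The balanced reaction is 2 Cu^+(aq) + Zn(s) → 2 Cu(s) + Zn^2+(aq), so Q = [Zn^2+(aq)] / [Cu^+(aq)]^2 = 0.000356 and log Q = −3.448.
E = E° − (0.0694/n)·log Q = +1.283 − (0.0694/2)(−3.448) = +1.40 V.

+1.40 V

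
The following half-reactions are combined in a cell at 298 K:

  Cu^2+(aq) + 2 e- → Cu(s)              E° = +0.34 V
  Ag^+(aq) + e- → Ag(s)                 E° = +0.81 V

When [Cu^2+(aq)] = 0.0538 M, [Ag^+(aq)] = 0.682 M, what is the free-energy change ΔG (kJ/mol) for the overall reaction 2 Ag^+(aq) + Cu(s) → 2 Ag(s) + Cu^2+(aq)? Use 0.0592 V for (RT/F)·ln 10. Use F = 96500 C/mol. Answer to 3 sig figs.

With Ag⁺/Ag reduced at the cathode, E°cell = +0.81 − (+0.34) = +0.47 V and n = 2.
The reaction quotient is [Cu^2+(aq)] / [Ag^+(aq)]^2 = 0.116; by Nernst, E = +0.47 − (0.0592/2)(−0.937) = +0.4977 V.
Finally ΔG = −nFE = −(2)(96500 C/mol)(+0.4977 V) = −96.1 kJ/mol.

−96.1 kJ/mol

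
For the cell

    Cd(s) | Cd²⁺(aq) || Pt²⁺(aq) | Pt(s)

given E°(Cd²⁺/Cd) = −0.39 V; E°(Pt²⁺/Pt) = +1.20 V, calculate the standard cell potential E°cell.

+1.59 V

By convention the left-hand electrode in cell notation is the anode (oxidation) and the right-hand electrode is the cathode (reduction).
E°cell = E°(right) − E°(left) = +1.20 − (−0.39) = +1.59 V.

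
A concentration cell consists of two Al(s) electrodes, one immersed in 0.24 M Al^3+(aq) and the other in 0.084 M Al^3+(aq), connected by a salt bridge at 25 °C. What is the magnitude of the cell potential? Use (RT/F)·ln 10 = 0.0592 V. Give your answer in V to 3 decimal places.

0.009 V

For a concentration cell E°cell = 0, since both electrodes use the same couple.
The compartment with the higher Al^3+(aq) concentration (0.24 M) acts as the cathode; ions are reduced there and produced at the dilute (0.084 M) anode.
With n = 3, Ecell = −(0.0592/3)·log([dilute]/[conc]) = −(0.0592/3)·log(0.084/0.24) = +0.009 V.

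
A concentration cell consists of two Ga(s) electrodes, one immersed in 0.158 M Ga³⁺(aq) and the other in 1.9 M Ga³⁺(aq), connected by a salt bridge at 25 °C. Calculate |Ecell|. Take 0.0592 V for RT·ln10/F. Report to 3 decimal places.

0.021 V

For a concentration cell E°cell = 0, since both electrodes use the same couple.
The compartment with the higher Ga³⁺(aq) concentration (1.9 M) acts as the cathode; ions are reduced there and produced at the dilute (0.158 M) anode.
With n = 3, Ecell = −(0.0592/3)·log([dilute]/[conc]) = −(0.0592/3)·log(0.158/1.9) = +0.021 V.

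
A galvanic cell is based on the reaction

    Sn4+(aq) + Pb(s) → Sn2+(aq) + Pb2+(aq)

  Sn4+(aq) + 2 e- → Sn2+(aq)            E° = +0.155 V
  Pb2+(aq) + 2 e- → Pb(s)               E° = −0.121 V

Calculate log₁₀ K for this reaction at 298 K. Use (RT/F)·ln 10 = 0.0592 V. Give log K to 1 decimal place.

log K = 9.3

The Sn⁴⁺/Sn²⁺ couple is reduced (cathode); E°cell = +0.155 − (−0.121) = +0.276 V with n = 2.
At equilibrium E = 0, so log K = nE°cell / 0.0592 = (2)(+0.276) / 0.0592 = 9.3.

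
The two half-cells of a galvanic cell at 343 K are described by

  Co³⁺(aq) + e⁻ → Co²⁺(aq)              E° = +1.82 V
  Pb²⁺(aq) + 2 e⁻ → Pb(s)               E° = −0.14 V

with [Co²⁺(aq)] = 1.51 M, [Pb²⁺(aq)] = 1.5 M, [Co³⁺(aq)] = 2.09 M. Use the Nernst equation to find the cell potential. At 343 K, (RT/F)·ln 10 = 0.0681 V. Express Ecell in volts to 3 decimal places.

+1.964 V

The Co³⁺/Co²⁺ couple has the more positive E°, so it is the cathode; Pb²⁺/Pb is the anode.
E°cell = E°cat − E°an = +1.82 − (−0.14) = +1.96 V; n = 2.
Balancing gives 2 Co³⁺(aq) + Pb(s) → 2 Co²⁺(aq) + Pb²⁺(aq); hence Q = ([Co²⁺(aq)]^2·[Pb²⁺(aq)]) / [Co³⁺(aq)]^2 = 0.783 (log Q = −0.106).
E = E° − (0.0681/n)·log Q = +1.96 − (0.0681/2)(−0.106) = +1.964 V.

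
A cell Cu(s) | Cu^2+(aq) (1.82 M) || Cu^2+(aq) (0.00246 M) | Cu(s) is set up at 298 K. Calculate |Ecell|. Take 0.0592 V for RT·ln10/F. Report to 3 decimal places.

For a concentration cell E°cell = 0, since both electrodes use the same couple.
The compartment with the higher Cu^2+(aq) concentration (1.82 M) acts as the cathode; ions are reduced there and produced at the dilute (0.00246 M) anode.
With n = 2, Ecell = −(0.0592/2)·log([dilute]/[conc]) = −(0.0592/2)·log(0.00246/1.82) = +0.085 V.

0.085 V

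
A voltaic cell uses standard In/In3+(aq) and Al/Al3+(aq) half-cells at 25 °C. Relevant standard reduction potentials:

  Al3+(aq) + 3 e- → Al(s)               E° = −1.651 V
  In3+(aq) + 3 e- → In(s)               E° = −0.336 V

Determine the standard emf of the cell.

Of the two couples in this cell, the one with the more positive reduction potential is reduced at the cathode: here that is In³⁺/In (−0.336 V); Al³⁺/Al (−1.651 V) is the anode.
E°cell = E°(cathode) − E°(anode) = −0.336 − (−1.651) = +1.315 V.

+1.315 V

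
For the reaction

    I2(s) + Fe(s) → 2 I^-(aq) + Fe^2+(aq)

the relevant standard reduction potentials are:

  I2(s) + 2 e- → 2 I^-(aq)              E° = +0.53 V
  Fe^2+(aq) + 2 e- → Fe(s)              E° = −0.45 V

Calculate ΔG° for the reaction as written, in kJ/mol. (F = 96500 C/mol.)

−189 kJ/mol

In the reaction as written I2(s) is reduced, so the I₂/I⁻ couple is the cathode and Fe²⁺/Fe is the anode.
E°cell = +0.53 − (−0.45) = +0.98 V; balancing electrons gives n = 2.
ΔG° = −nFE°cell = −(2)(96500)(+0.98) J/mol = −189 kJ/mol.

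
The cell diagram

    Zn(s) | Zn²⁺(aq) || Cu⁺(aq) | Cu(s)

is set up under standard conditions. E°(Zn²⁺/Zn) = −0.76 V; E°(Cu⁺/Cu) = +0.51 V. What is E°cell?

By convention the left-hand electrode in cell notation is the anode (oxidation) and the right-hand electrode is the cathode (reduction).
E°cell = E°(right) − E°(left) = +0.51 − (−0.76) = +1.27 V.

+1.27 V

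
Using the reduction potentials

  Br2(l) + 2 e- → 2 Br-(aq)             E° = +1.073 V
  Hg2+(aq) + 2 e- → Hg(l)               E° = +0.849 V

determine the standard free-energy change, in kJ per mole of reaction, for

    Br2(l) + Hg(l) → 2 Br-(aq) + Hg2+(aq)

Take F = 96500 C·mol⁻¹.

In the reaction as written Br2(l) is reduced, so the Br₂/Br⁻ couple is the cathode and Hg²⁺/Hg is the anode.
E°cell = +1.073 − (+0.849) = +0.224 V; balancing electrons gives n = 2.
ΔG° = −nFE°cell = −(2)(96500)(+0.224) J/mol = −43.2 kJ/mol.

−43.2 kJ/mol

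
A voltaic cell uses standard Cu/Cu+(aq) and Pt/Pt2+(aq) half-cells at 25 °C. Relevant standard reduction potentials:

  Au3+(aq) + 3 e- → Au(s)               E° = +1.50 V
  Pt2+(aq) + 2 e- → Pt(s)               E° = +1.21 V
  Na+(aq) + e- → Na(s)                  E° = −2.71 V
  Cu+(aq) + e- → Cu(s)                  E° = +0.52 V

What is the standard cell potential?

+0.69 V

Of the two couples in this cell, the one with the more positive reduction potential is reduced at the cathode: here that is Pt²⁺/Pt (+1.21 V); Cu⁺/Cu (+0.52 V) is the anode.
E°cell = E°(cathode) − E°(anode) = +1.21 − (+0.52) = +0.69 V.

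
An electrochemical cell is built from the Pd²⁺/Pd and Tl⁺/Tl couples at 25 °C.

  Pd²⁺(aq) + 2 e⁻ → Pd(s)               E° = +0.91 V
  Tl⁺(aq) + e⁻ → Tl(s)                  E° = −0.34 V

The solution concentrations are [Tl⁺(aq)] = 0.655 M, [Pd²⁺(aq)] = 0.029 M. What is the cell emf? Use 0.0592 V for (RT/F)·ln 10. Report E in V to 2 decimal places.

+1.22 V

Pd²⁺/Pd is reduced (cathode, E° = +0.91 V) and Tl⁺/Tl is oxidized (anode).
The standard potential is +0.91 − (−0.34) = +1.25 V and the balanced reaction transfers n = 2 electrons.
Balancing gives Pd²⁺(aq) + 2 Tl(s) → Pd(s) + 2 Tl⁺(aq); hence Q = [Tl⁺(aq)]^2 / [Pd²⁺(aq)] = 14.8 (log Q = 1.170).
E = E° − (0.0592/n)·log Q = +1.25 − (0.0592/2)(1.170) = +1.22 V.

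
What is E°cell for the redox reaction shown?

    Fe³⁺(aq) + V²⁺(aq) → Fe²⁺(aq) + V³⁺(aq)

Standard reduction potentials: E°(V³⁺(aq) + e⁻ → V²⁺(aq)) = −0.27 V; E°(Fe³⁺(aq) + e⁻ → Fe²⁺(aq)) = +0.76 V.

+1.03 V

In the reaction as written, Fe³⁺(aq) is reduced (cathode) and V³⁺(aq) is produced by oxidation at the anode.
E°cell = E°(cathode) − E°(anode) = +0.76 − (−0.27) = +1.03 V.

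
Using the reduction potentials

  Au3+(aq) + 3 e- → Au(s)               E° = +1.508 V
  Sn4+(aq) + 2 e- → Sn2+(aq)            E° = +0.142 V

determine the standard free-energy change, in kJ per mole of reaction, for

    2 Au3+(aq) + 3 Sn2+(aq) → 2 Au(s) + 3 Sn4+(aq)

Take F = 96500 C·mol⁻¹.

−791 kJ/mol

In the reaction as written Au3+(aq) is reduced, so the Au³⁺/Au couple is the cathode and Sn⁴⁺/Sn²⁺ is the anode.
E°cell = +1.508 − (+0.142) = +1.366 V; balancing electrons gives n = 6.
ΔG° = −nFE°cell = −(6)(96500)(+1.366) J/mol = −791 kJ/mol.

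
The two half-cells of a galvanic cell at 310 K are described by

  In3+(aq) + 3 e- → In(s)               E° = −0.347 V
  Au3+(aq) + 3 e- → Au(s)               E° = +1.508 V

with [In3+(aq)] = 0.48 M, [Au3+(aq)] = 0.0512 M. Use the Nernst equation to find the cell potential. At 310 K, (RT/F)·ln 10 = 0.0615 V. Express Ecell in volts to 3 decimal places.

+1.835 V

Au³⁺/Au is reduced (cathode, E° = +1.508 V) and In³⁺/In is oxidized (anode).
E°cell = E°cat − E°an = +1.508 − (−0.347) = +1.855 V; n = 3.
The balanced reaction is Au3+(aq) + In(s) → Au(s) + In3+(aq), so Q = [In3+(aq)] / [Au3+(aq)] = 9.38 and log Q = 0.972.
By the Nernst equation, E = +1.855 − (0.0615/3)·(0.972) = +1.835 V.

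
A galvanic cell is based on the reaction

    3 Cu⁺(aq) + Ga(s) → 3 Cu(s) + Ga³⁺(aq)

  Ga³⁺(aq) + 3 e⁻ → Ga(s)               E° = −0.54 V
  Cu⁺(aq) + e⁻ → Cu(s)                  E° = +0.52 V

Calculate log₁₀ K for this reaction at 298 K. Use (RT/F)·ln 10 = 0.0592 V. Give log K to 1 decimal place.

log K = 53.7

The Cu⁺/Cu couple is reduced (cathode); E°cell = +0.52 − (−0.54) = +1.06 V with n = 3.
At equilibrium E = 0, so log K = nE°cell / 0.0592 = (3)(+1.06) / 0.0592 = 53.7.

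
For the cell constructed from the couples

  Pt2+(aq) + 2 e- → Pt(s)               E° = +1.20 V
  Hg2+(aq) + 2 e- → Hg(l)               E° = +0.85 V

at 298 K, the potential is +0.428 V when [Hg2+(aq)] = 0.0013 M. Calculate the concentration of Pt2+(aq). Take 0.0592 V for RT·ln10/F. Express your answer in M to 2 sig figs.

0.56 M

Pt²⁺/Pt is the cathode (higher E°); E°cell = +1.20 − (+0.85) = +0.35 V with n = 2.
Rearranging E = E° − (0.0592/n)·log Q gives log Q = 2(+0.35 − (+0.428))/0.0592 = −2.635.
Balancing electrons gives Pt2+(aq) + Hg(l) → Pt(s) + Hg2+(aq); thus Q = [Hg2+(aq)] / [Pt2+(aq)].
Substituting the known concentrations and solving, log [Pt2+(aq)] = −0.251 and [Pt2+(aq)] = 0.56 M.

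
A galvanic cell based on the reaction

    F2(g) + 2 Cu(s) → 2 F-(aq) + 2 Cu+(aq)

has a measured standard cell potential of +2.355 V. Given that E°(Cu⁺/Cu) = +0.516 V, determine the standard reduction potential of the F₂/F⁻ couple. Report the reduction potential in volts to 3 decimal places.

+2.871 V

In the reaction as written the F₂/F⁻ couple is reduced (cathode) and Cu⁺/Cu is oxidized (anode), so E°cell = E°(F₂/F⁻) − E°(Cu⁺/Cu).
E°(F₂/F⁻) = E°cell + E°(anode) = +2.355 + (+0.516) = +2.871 V.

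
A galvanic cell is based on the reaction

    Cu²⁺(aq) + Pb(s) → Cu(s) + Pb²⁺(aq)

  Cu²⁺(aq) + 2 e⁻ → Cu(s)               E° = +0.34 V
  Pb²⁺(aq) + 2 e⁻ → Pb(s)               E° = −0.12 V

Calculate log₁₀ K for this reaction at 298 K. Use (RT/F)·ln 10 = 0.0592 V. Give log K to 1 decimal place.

The Cu²⁺/Cu couple is reduced (cathode); E°cell = +0.34 − (−0.12) = +0.46 V with n = 2.
At equilibrium E = 0, so log K = nE°cell / 0.0592 = (2)(+0.46) / 0.0592 = 15.5.

log K = 15.5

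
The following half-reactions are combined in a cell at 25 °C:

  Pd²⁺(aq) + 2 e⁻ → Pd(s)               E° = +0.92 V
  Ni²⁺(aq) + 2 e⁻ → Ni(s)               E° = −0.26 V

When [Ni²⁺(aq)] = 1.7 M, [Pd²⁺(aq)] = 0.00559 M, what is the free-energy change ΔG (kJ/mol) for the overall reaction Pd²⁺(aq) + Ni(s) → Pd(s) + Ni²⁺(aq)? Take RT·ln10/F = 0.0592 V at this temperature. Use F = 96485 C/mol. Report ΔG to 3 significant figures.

−214 kJ/mol

E°cell = +0.92 − (−0.26) = +1.18 V; the balanced reaction transfers n = 2 electrons.
The reaction quotient is [Ni²⁺(aq)] / [Pd²⁺(aq)] = 304; by Nernst, E = +1.18 − (0.0592/2)(2.483) = +1.1065 V.
ΔG = −nFE = −(2)(96485)(+1.1065) J/mol = −214 kJ/mol.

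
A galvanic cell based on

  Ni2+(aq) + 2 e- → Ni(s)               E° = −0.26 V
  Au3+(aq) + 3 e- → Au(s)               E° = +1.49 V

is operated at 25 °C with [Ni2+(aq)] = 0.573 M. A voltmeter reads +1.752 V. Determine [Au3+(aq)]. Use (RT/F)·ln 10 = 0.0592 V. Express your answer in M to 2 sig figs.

0.55 M

The Au³⁺/Au couple has the larger reduction potential, so it is the cathode: E°cell = +1.49 − (−0.26) = +1.75 V and n = 6.
Since E = E° − (0.0592/n)·log Q, log Q = n(E° − E)/0.0592 = −0.203.
For 2 Au3+(aq) + 3 Ni(s) → 2 Au(s) + 3 Ni2+(aq), the reaction quotient is Q = [Ni2+(aq)]^3 / [Au3+(aq)]^2.
Solving for the unknown gives log [Au3+(aq)] = −0.261, so [Au3+(aq)] ≈ 0.55 M.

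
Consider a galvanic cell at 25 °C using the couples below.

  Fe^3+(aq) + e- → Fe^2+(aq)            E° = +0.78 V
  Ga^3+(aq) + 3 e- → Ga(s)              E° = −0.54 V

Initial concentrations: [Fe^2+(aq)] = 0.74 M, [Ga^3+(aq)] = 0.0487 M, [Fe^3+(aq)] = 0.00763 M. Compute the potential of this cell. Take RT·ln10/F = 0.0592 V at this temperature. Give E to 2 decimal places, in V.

+1.23 V

Since E°(Fe³⁺/Fe²⁺) > E°(Ga³⁺/Ga), Fe³⁺/Fe²⁺ serves as the cathode.
The standard potential is +0.78 − (−0.54) = +1.32 V and the balanced reaction transfers n = 3 electrons.
The balanced reaction is 3 Fe^3+(aq) + Ga(s) → 3 Fe^2+(aq) + Ga^3+(aq), so Q = ([Fe^2+(aq)]^3·[Ga^3+(aq)]) / [Fe^3+(aq)]^3 = 4.44×10^4 and log Q = 4.648.
E = E° − (0.0592/n)·log Q = +1.32 − (0.0592/3)(4.648) = +1.23 V.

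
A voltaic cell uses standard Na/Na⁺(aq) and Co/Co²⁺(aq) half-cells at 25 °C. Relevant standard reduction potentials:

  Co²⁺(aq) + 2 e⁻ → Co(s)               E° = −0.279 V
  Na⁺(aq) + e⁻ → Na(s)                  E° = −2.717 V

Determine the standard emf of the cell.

The Co²⁺/Co couple has the higher E°, so Co ion is reduced (cathode) and Na is oxidized (anode).
E°cell = E°(cathode) − E°(anode) = −0.279 − (−2.717) = +2.438 V.

+2.438 V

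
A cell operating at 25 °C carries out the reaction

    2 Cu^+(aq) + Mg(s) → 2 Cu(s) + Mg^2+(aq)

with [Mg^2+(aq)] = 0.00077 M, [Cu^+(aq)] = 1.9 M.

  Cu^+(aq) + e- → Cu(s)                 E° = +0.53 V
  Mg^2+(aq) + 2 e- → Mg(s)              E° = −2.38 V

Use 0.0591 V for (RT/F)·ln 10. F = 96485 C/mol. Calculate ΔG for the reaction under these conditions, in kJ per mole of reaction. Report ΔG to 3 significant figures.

E°cell = +0.53 − (−2.38) = +2.91 V; the balanced reaction transfers n = 2 electrons.
Here Q = [Mg^2+(aq)] / [Cu^+(aq)]^2 = 0.000213 (log Q = −3.671), giving E = +2.91 − (0.0591/2)·(−3.671) = +3.0185 V.
ΔG = −nFE = −(2)(96485)(+3.0185) J/mol = −582 kJ/mol.

−582 kJ/mol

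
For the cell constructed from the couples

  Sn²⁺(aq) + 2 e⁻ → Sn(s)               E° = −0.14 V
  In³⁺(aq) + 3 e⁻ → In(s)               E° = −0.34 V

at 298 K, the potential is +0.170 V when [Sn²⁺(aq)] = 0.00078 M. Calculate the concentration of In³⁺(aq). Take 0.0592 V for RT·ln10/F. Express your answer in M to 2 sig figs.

0.00072 M

The Sn²⁺/Sn couple has the larger reduction potential, so it is the cathode: E°cell = −0.14 − (−0.34) = +0.20 V and n = 6.
From the Nernst equation, log Q = n(E° − E)/0.0592 = 6·(+0.20 − (+0.170))/0.0592 = 3.041.
Balancing electrons gives 3 Sn²⁺(aq) + 2 In(s) → 3 Sn(s) + 2 In³⁺(aq); thus Q = [In³⁺(aq)]^2 / [Sn²⁺(aq)]^3.
Substituting the known concentrations and solving, log [In³⁺(aq)] = −3.141 and [In³⁺(aq)] = 0.00072 M.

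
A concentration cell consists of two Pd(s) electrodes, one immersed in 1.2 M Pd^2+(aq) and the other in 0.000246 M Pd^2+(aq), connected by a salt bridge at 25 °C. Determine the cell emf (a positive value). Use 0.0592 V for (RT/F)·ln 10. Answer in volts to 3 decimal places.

0.109 V

For a concentration cell E°cell = 0, since both electrodes use the same couple.
The compartment with the higher Pd^2+(aq) concentration (1.2 M) acts as the cathode; ions are reduced there and produced at the dilute (0.000246 M) anode.
With n = 2, Ecell = −(0.0592/2)·log([dilute]/[conc]) = −(0.0592/2)·log(0.000246/1.2) = +0.109 V.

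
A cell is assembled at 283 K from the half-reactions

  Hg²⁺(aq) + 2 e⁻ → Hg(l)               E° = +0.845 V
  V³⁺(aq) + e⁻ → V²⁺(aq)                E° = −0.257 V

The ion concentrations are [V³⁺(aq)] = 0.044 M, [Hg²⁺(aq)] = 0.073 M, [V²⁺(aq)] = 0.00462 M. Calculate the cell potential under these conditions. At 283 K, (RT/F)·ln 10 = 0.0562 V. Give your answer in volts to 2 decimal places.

+1.02 V

Hg²⁺/Hg is reduced (cathode, E° = +0.845 V) and V³⁺/V²⁺ is oxidized (anode).
E°cell = E°cat − E°an = +0.845 − (−0.257) = +1.102 V; n = 2.
For the overall reaction Hg²⁺(aq) + 2 V²⁺(aq) → Hg(l) + 2 V³⁺(aq), Q = [V³⁺(aq)]^2 / ([Hg²⁺(aq)]·[V²⁺(aq)]^2) = 1.24×10^3, giving log Q = 3.094.
By the Nernst equation, E = +1.102 − (0.0562/2)·(3.094) = +1.02 V.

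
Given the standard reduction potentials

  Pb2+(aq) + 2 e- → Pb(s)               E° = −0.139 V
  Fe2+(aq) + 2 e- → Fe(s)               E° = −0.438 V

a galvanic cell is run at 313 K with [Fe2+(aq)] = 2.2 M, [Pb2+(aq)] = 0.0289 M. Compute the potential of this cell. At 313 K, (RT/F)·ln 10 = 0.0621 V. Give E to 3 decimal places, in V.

+0.241 V

Pb²⁺/Pb is reduced (cathode, E° = −0.139 V) and Fe²⁺/Fe is oxidized (anode).
The standard potential is −0.139 − (−0.438) = +0.299 V and the balanced reaction transfers n = 2 electrons.
For the overall reaction Pb2+(aq) + Fe(s) → Pb(s) + Fe2+(aq), Q = [Fe2+(aq)] / [Pb2+(aq)] = 76.1, giving log Q = 1.882.
Applying E = E° − (RT ln10/nF)·log Q gives +0.299 − (0.0621/2)(1.882) = +0.241 V.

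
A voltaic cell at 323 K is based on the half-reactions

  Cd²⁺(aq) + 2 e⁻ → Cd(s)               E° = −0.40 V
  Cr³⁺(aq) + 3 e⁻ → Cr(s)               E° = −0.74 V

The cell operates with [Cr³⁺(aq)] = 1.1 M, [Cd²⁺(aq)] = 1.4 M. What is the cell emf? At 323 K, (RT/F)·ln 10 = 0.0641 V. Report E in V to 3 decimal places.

Since E°(Cd²⁺/Cd) > E°(Cr³⁺/Cr), Cd²⁺/Cd serves as the cathode.
E°cell = −0.40 − (−0.74) = +0.34 V, with n = 6 electrons transferred.
For the overall reaction 3 Cd²⁺(aq) + 2 Cr(s) → 3 Cd(s) + 2 Cr³⁺(aq), Q = [Cr³⁺(aq)]^2 / [Cd²⁺(aq)]^3 = 0.441, giving log Q = −0.356.
E = E° − (0.0641/n)·log Q = +0.34 − (0.0641/6)(−0.356) = +0.344 V.

+0.344 V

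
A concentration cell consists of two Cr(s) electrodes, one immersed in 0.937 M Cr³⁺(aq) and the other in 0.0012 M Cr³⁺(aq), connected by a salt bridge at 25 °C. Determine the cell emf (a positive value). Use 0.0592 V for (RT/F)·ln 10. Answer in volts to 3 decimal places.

For a concentration cell E°cell = 0, since both electrodes use the same couple.
The compartment with the higher Cr³⁺(aq) concentration (0.937 M) acts as the cathode; ions are reduced there and produced at the dilute (0.0012 M) anode.
With n = 3, Ecell = −(0.0592/3)·log([dilute]/[conc]) = −(0.0592/3)·log(0.0012/0.937) = +0.057 V.

0.057 V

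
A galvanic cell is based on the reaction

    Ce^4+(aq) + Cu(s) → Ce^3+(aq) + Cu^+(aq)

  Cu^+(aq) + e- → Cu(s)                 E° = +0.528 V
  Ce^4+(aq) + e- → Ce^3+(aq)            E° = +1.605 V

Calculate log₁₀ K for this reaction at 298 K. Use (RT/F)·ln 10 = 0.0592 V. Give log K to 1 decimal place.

log K = 18.2

The Ce⁴⁺/Ce³⁺ couple is reduced (cathode); E°cell = +1.605 − (+0.528) = +1.077 V with n = 1.
At equilibrium E = 0, so log K = nE°cell / 0.0592 = (1)(+1.077) / 0.0592 = 18.2.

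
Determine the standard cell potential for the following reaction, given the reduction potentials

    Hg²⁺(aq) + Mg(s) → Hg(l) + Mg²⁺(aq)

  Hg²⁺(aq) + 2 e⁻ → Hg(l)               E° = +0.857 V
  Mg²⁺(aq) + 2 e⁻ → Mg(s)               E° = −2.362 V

In the reaction as written, Hg²⁺(aq) is reduced (cathode) and Mg²⁺(aq) is produced by oxidation at the anode.
E°cell = E°(cathode) − E°(anode) = +0.857 − (−2.362) = +3.219 V.

+3.219 V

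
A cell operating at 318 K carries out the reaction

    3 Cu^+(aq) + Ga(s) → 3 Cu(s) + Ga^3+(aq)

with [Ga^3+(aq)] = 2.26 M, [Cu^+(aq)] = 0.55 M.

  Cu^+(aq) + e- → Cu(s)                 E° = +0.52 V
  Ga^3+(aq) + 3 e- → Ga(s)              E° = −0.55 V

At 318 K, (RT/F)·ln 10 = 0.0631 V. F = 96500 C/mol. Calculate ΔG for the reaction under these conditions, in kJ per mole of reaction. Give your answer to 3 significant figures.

E°cell = +0.52 − (−0.55) = +1.07 V; the balanced reaction transfers n = 3 electrons.
Q = [Ga^3+(aq)] / [Cu^+(aq)]^3 = 13.6, so log Q = 1.133 and E = +1.07 − (0.0631/3)(1.133) = +1.0462 V.
ΔG = −nFE = −(3)(96500)(+1.0462) J/mol = −303 kJ/mol.

−303 kJ/mol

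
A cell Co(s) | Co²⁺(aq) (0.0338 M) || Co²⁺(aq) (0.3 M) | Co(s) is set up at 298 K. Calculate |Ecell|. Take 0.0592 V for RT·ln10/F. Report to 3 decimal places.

0.028 V

For a concentration cell E°cell = 0, since both electrodes use the same couple.
The compartment with the higher Co²⁺(aq) concentration (0.3 M) acts as the cathode; ions are reduced there and produced at the dilute (0.0338 M) anode.
With n = 2, Ecell = −(0.0592/2)·log([dilute]/[conc]) = −(0.0592/2)·log(0.0338/0.3) = +0.028 V.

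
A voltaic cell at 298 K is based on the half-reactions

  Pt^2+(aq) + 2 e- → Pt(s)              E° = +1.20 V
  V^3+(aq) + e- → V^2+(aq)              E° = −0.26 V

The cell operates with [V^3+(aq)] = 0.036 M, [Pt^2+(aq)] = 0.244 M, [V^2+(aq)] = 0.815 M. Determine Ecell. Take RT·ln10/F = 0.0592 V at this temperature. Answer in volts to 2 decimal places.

Pt²⁺/Pt is reduced (cathode, E° = +1.20 V) and V³⁺/V²⁺ is oxidized (anode).
E°cell = +1.20 − (−0.26) = +1.46 V, with n = 2 electrons transferred.
The balanced reaction is Pt^2+(aq) + 2 V^2+(aq) → Pt(s) + 2 V^3+(aq), so Q = [V^3+(aq)]^2 / ([Pt^2+(aq)]·[V^2+(aq)]^2) = 0.008 and log Q = −2.097.
Applying E = E° − (RT ln10/nF)·log Q gives +1.46 − (0.0592/2)(−2.097) = +1.52 V.

+1.52 V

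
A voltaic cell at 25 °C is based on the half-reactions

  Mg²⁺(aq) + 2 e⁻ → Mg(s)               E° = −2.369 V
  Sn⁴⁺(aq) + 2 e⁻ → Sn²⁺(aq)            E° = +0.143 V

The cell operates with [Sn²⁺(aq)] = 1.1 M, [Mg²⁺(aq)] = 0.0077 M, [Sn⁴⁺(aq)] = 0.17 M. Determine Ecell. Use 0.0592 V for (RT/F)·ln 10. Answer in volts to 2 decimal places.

Since E°(Sn⁴⁺/Sn²⁺) > E°(Mg²⁺/Mg), Sn⁴⁺/Sn²⁺ serves as the cathode.
E°cell = E°cat − E°an = +0.143 − (−2.369) = +2.512 V; n = 2.
For the overall reaction Sn⁴⁺(aq) + Mg(s) → Sn²⁺(aq) + Mg²⁺(aq), Q = ([Sn²⁺(aq)]·[Mg²⁺(aq)]) / [Sn⁴⁺(aq)] = 0.0498, giving log Q = −1.303.
Applying E = E° − (RT ln10/nF)·log Q gives +2.512 − (0.0592/2)(−1.303) = +2.55 V.

+2.55 V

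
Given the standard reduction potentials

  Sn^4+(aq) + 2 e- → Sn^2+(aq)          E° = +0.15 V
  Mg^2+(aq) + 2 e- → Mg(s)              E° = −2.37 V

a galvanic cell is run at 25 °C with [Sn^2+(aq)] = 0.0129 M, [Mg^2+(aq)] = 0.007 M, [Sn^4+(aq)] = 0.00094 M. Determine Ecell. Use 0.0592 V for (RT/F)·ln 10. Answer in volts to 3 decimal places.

The Sn⁴⁺/Sn²⁺ couple has the more positive E°, so it is the cathode; Mg²⁺/Mg is the anode.
E°cell = E°cat − E°an = +0.15 − (−2.37) = +2.52 V; n = 2.
The balanced reaction is Sn^4+(aq) + Mg(s) → Sn^2+(aq) + Mg^2+(aq), so Q = ([Sn^2+(aq)]·[Mg^2+(aq)]) / [Sn^4+(aq)] = 0.0961 and log Q = −1.017.
Applying E = E° − (RT ln10/nF)·log Q gives +2.52 − (0.0592/2)(−1.017) = +2.550 V.

+2.550 V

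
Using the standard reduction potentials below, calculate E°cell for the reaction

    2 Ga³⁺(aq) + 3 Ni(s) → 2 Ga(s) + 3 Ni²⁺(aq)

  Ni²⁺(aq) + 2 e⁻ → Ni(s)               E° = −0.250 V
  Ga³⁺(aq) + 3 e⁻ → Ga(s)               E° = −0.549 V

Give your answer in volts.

In the reaction as written, Ga³⁺(aq) is reduced (cathode) and Ni²⁺(aq) is produced by oxidation at the anode.
E°cell = E°(cathode) − E°(anode) = −0.549 − (−0.250) = −0.299 V.
The negative E°cell means the reaction is non-spontaneous in the direction written.

−0.299 V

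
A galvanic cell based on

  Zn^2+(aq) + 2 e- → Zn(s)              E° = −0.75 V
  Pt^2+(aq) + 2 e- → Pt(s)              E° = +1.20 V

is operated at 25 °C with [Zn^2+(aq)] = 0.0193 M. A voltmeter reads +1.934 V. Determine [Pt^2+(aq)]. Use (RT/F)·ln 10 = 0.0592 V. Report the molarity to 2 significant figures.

The Pt²⁺/Pt couple has the larger reduction potential, so it is the cathode: E°cell = +1.20 − (−0.75) = +1.95 V and n = 2.
Rearranging E = E° − (0.0592/n)·log Q gives log Q = 2(+1.95 − (+1.934))/0.0592 = 0.541.
Balancing electrons gives Pt^2+(aq) + Zn(s) → Pt(s) + Zn^2+(aq); thus Q = [Zn^2+(aq)] / [Pt^2+(aq)].
Solving for the unknown gives log [Pt^2+(aq)] = −2.255, so [Pt^2+(aq)] ≈ 0.0056 M.

0.0056 M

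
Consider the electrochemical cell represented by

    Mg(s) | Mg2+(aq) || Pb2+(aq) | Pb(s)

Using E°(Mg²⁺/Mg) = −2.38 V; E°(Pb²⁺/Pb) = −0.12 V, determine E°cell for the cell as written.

By convention the left-hand electrode in cell notation is the anode (oxidation) and the right-hand electrode is the cathode (reduction).
E°cell = E°(right) − E°(left) = −0.12 − (−2.38) = +2.26 V.

+2.26 V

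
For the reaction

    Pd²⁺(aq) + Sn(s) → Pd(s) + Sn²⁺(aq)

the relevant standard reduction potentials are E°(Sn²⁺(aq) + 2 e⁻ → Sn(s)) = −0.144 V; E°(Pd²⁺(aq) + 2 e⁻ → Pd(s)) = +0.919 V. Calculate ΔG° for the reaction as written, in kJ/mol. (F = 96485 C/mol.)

−205 kJ/mol

In the reaction as written Pd²⁺(aq) is reduced, so the Pd²⁺/Pd couple is the cathode and Sn²⁺/Sn is the anode.
E°cell = +0.919 − (−0.144) = +1.063 V; balancing electrons gives n = 2.
ΔG° = −nFE°cell = −(2)(96485)(+1.063) J/mol = −205 kJ/mol.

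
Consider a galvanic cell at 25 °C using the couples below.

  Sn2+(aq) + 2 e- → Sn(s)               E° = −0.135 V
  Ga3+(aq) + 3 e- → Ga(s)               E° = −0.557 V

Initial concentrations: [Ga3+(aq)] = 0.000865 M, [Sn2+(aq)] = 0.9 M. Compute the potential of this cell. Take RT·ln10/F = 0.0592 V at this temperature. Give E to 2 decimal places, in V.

+0.48 V

Since E°(Sn²⁺/Sn) > E°(Ga³⁺/Ga), Sn²⁺/Sn serves as the cathode.
E°cell = −0.135 − (−0.557) = +0.422 V, with n = 6 electrons transferred.
Balancing gives 3 Sn2+(aq) + 2 Ga(s) → 3 Sn(s) + 2 Ga3+(aq); hence Q = [Ga3+(aq)]^2 / [Sn2+(aq)]^3 = 1.03×10^−6 (log Q = −5.989).
By the Nernst equation, E = +0.422 − (0.0592/6)·(−5.989) = +0.48 V.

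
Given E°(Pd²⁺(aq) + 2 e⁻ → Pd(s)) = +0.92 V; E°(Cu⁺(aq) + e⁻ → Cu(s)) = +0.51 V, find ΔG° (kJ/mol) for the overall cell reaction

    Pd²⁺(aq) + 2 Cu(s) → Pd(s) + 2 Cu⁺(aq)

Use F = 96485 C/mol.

−79.1 kJ/mol

In the reaction as written Pd²⁺(aq) is reduced, so the Pd²⁺/Pd couple is the cathode and Cu⁺/Cu is the anode.
E°cell = +0.92 − (+0.51) = +0.41 V; balancing electrons gives n = 2.
ΔG° = −nFE°cell = −(2)(96485)(+0.41) J/mol = −79.1 kJ/mol.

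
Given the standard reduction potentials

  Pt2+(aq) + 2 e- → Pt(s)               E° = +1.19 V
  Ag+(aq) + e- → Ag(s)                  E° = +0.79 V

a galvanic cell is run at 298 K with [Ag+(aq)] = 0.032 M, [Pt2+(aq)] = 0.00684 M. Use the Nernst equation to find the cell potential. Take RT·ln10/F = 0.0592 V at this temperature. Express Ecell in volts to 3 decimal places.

The Pt²⁺/Pt couple has the more positive E°, so it is the cathode; Ag⁺/Ag is the anode.
The standard potential is +1.19 − (+0.79) = +0.40 V and the balanced reaction transfers n = 2 electrons.
The balanced reaction is Pt2+(aq) + 2 Ag(s) → Pt(s) + 2 Ag+(aq), so Q = [Ag+(aq)]^2 / [Pt2+(aq)] = 0.15 and log Q = −0.825.
Applying E = E° − (RT ln10/nF)·log Q gives +0.40 − (0.0592/2)(−0.825) = +0.424 V.

+0.424 V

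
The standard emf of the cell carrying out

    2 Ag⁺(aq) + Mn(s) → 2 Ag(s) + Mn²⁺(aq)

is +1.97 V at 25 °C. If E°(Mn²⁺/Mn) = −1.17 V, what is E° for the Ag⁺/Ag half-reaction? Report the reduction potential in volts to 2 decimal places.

In the reaction as written the Ag⁺/Ag couple is reduced (cathode) and Mn²⁺/Mn is oxidized (anode), so E°cell = E°(Ag⁺/Ag) − E°(Mn²⁺/Mn).
E°(Ag⁺/Ag) = E°cell + E°(anode) = +1.97 + (−1.17) = +0.80 V.

+0.80 V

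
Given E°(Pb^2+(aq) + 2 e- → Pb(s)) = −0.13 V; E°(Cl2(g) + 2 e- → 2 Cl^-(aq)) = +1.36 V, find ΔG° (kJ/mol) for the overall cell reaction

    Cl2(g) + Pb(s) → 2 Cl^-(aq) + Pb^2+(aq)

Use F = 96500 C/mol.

In the reaction as written Cl2(g) is reduced, so the Cl₂/Cl⁻ couple is the cathode and Pb²⁺/Pb is the anode.
E°cell = +1.36 − (−0.13) = +1.49 V; balancing electrons gives n = 2.
ΔG° = −nFE°cell = −(2)(96500)(+1.49) J/mol = −288 kJ/mol.

−288 kJ/mol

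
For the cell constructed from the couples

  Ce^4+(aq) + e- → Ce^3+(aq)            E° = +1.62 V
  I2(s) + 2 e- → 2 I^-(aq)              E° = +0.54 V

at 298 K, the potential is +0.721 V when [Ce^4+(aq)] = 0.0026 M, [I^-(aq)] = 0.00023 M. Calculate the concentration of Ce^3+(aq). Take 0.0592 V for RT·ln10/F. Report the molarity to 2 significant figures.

0.69 M

With Ce⁴⁺/Ce³⁺ at the cathode and I₂/I⁻ at the anode, E°cell = +1.62 − (+0.54) = +1.08 V (n = 2).
Since E = E° − (0.0592/n)·log Q, log Q = n(E° − E)/0.0592 = 12.128.
For 2 Ce^4+(aq) + 2 I^-(aq) → 2 Ce^3+(aq) + I2(s), the reaction quotient is Q = [Ce^3+(aq)]^2 / ([Ce^4+(aq)]^2·[I^-(aq)]^2).
Solving for the unknown gives log [Ce^3+(aq)] = −0.159, so [Ce^3+(aq)] ≈ 0.69 M.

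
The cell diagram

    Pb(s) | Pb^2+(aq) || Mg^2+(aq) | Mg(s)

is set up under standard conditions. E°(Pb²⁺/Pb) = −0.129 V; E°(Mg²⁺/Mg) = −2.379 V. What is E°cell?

−2.250 V

By convention the left-hand electrode in cell notation is the anode (oxidation) and the right-hand electrode is the cathode (reduction).
E°cell = E°(right) − E°(left) = −2.379 − (−0.129) = −2.250 V.
The negative sign shows that, as written, the cell would require an external voltage to drive the reaction.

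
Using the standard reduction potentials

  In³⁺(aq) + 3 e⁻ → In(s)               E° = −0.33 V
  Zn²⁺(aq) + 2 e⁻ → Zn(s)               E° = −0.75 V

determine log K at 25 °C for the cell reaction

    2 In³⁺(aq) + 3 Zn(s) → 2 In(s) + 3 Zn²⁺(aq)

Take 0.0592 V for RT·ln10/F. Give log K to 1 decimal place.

The In³⁺/In couple is reduced (cathode); E°cell = −0.33 − (−0.75) = +0.42 V with n = 6.
At equilibrium E = 0, so log K = nE°cell / 0.0592 = (6)(+0.42) / 0.0592 = 42.6.

log K = 42.6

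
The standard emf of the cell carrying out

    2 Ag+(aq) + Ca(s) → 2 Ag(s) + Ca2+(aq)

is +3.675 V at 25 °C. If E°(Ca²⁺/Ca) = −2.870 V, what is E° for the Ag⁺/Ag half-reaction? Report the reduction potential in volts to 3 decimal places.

In the reaction as written the Ag⁺/Ag couple is reduced (cathode) and Ca²⁺/Ca is oxidized (anode), so E°cell = E°(Ag⁺/Ag) − E°(Ca²⁺/Ca).
E°(Ag⁺/Ag) = E°cell + E°(anode) = +3.675 + (−2.870) = +0.805 V.

+0.805 V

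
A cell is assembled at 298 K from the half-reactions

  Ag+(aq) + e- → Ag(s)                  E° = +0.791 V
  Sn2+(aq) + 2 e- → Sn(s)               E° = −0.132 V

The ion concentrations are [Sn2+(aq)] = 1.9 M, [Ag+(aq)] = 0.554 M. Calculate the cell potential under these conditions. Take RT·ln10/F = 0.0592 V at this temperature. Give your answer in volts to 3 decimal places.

+0.900 V

Since E°(Ag⁺/Ag) > E°(Sn²⁺/Sn), Ag⁺/Ag serves as the cathode.
The standard potential is +0.791 − (−0.132) = +0.923 V and the balanced reaction transfers n = 2 electrons.
The balanced reaction is 2 Ag+(aq) + Sn(s) → 2 Ag(s) + Sn2+(aq), so Q = [Sn2+(aq)] / [Ag+(aq)]^2 = 6.19 and log Q = 0.792.
Applying E = E° − (RT ln10/nF)·log Q gives +0.923 − (0.0592/2)(0.792) = +0.900 V.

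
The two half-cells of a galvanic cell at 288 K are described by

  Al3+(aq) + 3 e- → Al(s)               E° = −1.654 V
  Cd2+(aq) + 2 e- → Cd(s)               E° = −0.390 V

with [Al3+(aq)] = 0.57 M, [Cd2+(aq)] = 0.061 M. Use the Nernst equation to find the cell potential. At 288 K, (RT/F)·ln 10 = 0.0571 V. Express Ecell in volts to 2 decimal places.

Cd²⁺/Cd is reduced (cathode, E° = −0.390 V) and Al³⁺/Al is oxidized (anode).
The standard potential is −0.390 − (−1.654) = +1.264 V and the balanced reaction transfers n = 6 electrons.
Balancing gives 3 Cd2+(aq) + 2 Al(s) → 3 Cd(s) + 2 Al3+(aq); hence Q = [Al3+(aq)]^2 / [Cd2+(aq)]^3 = 1.43×10^3 (log Q = 3.156).
Applying E = E° − (RT ln10/nF)·log Q gives +1.264 − (0.0571/6)(3.156) = +1.23 V.

+1.23 V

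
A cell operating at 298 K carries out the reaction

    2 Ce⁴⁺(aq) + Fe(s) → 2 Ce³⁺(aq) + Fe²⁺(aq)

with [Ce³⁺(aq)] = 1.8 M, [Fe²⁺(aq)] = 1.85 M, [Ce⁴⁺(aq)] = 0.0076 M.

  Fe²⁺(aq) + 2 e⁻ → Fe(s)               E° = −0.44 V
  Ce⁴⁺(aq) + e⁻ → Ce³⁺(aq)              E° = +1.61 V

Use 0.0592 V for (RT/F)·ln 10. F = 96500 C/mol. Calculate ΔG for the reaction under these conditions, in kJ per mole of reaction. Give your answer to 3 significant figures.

−367 kJ/mol

E°cell = +1.61 − (−0.44) = +2.05 V; the balanced reaction transfers n = 2 electrons.
Q = ([Ce³⁺(aq)]^2·[Fe²⁺(aq)]) / [Ce⁴⁺(aq)]^2 = 1.04×10^5, so log Q = 5.016 and E = +2.05 − (0.0592/2)(5.016) = +1.9015 V.
Then ΔG = −nFE = −2 × 96500 × +1.9015 J/mol = −367 kJ/mol.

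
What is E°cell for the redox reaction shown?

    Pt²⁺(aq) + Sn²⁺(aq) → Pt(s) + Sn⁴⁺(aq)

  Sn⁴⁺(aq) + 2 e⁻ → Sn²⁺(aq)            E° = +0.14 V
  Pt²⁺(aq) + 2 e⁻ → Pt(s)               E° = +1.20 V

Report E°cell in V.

Pt²⁺(aq) gains electrons, so the Pt²⁺/Pt couple is the cathode; the Sn⁴⁺/Sn²⁺ couple is the anode.
E°cell = E°(cathode) − E°(anode) = +1.20 − (+0.14) = +1.06 V.

+1.06 V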